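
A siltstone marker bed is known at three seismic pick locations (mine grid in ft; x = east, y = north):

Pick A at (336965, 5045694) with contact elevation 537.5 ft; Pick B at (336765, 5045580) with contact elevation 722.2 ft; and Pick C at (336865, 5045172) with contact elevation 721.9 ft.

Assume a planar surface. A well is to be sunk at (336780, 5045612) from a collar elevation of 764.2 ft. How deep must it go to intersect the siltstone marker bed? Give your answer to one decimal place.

60.5 ft

Two edge vectors: Pick A→Pick B = (-200, -114, 184.7), Pick A→Pick C = (-100, -522, 184.4).
Normal n = (Pick A→Pick B) × (Pick A→Pick C) = (75391.8, 18410, 93000).
So ∂z/∂x = −n_x/n_z = −0.810664516 and ∂z/∂y = −n_y/n_z = −0.197956989.
Intercept c from Pick A: 537.5 + 273165.57 + 998830.39 = 1272533.46.
At (336780, 5045612): z_contact = −273015.60 − 998814.16 + 1272533.46 = 703.71 ft.
Depth below ground = 764.2 − 703.71 = 60.5 ft.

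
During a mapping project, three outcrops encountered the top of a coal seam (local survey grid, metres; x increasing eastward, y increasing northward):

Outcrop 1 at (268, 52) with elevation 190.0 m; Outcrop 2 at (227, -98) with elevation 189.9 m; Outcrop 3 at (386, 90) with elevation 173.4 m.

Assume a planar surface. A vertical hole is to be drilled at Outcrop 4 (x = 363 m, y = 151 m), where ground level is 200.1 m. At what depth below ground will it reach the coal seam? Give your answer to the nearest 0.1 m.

Two edge vectors: Outcrop 1→Outcrop 2 = (-41, -150, -0.1), Outcrop 1→Outcrop 3 = (118, 38, -16.6).
Normal n = (Outcrop 1→Outcrop 2) × (Outcrop 1→Outcrop 3) = (2493.8, -692.4, 16142).
So ∂z/∂x = −n_x/n_z = −0.15449 and ∂z/∂y = −n_y/n_z = 0.04289.
Intercept c from Outcrop 1: 190 + 41.40 − 2.23 = 229.17.
At (363, 151): z_contact = −56.08 + 6.48 + 229.17 = 179.57 m.
Depth below ground = 200.1 − 179.57 = 20.5 m.

20.5 m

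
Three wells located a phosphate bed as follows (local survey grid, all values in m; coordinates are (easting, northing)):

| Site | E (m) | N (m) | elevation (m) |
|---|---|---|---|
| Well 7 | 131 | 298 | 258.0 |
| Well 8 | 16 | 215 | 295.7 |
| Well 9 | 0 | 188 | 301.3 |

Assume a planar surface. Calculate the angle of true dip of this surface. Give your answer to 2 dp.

17.33°

Two edge vectors: Well 7→Well 8 = (-115, -83, 37.7), Well 7→Well 9 = (-131, -110, 43.3).
Normal n = (Well 7→Well 8) × (Well 7→Well 9) = (553.1, 40.8, 1777).
So ∂z/∂E = −n_x/n_z = −0.31125 and ∂z/∂N = −n_y/n_z = −0.02296.
Gradient magnitude |∇z| = √(a² + b²) = √(0.09688 + 0.00053) = 0.31210.
True dip = arctan(0.31210) = 17.33°, dipping toward E (azimuth ≈ 086°).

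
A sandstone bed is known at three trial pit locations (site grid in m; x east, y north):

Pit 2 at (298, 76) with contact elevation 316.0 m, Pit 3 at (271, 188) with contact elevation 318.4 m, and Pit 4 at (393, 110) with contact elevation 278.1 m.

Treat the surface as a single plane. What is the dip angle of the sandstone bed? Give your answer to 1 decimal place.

Two edge vectors: Pit 2→Pit 3 = (-27, 112, 2.4), Pit 2→Pit 4 = (95, 34, -37.9).
Normal n = (Pit 2→Pit 3) × (Pit 2→Pit 4) = (-4326.4, -795.3, -11558).
So ∂z/∂x = −n_x/n_z = −0.37432 and ∂z/∂y = −n_y/n_z = −0.06881.
Gradient magnitude |∇z| = √(a² + b²) = √(0.14012 + 0.00473) = 0.38059.
True dip = arctan(0.38059) = 20.8°, dipping toward E (azimuth ≈ 080°).

20.8°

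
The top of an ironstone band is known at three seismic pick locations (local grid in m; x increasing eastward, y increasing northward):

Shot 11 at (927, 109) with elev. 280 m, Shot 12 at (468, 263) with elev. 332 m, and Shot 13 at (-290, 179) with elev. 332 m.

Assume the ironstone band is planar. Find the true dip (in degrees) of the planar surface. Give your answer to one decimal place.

Two edge vectors: Shot 11→Shot 12 = (-459, 154, 52), Shot 11→Shot 13 = (-1217, 70, 52).
Normal n = (Shot 11→Shot 12) × (Shot 11→Shot 13) = (4368, -39416, 155288).
So ∂z/∂x = −n_x/n_z = −0.02813 and ∂z/∂y = −n_y/n_z = 0.25383.
Gradient magnitude |∇z| = √(a² + b²) = √(0.00079 + 0.06443) = 0.25538.
True dip = arctan(0.25538) = 14.3°, dipping toward S (azimuth ≈ 174°).

14.3°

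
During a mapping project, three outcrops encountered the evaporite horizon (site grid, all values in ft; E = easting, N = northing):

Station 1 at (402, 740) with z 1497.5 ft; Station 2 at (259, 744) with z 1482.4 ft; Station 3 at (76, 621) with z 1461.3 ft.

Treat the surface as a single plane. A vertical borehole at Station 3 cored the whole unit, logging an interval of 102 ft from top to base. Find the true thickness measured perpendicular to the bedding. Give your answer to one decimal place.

Two edge vectors: Station 1→Station 2 = (-143, 4, -15.1), Station 1→Station 3 = (-326, -119, -36.2).
Normal n = (Station 1→Station 2) × (Station 1→Station 3) = (-1941.7, -254, 18321).
So ∂z/∂E = −n_x/n_z = 0.10598 and ∂z/∂N = −n_y/n_z = 0.01386.
|∇z| = √(a²+b²) = 0.10689, so dip δ = arctan(0.10689) = 6.10°.
True thickness = vertical thickness × cos δ = 102 × cos 6.10° = 101.4 ft.

101.4 ft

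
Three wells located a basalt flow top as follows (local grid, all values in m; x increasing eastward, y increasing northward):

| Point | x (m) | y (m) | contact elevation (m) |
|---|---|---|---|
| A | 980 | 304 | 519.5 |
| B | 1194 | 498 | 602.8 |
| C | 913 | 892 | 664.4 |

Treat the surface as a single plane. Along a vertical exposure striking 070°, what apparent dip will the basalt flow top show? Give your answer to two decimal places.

13.03°

Let the plane be z = a·x + b·y + c.
B−A: 214a + 194b = 83.3;  C−A: −67a + 588b = 144.9.
Solving gives a = 0.15033, b = 0.26356.
Unit vector along 070° is (sin 70°, cos 70°) = (0.9397, 0.3420).
Slope in that direction = a·(0.9397) + b·(0.3420) = 0.23140.
Apparent dip = arctan|0.23140| = 13.03° (true dip is 16.9°, so apparent ≤ true as expected).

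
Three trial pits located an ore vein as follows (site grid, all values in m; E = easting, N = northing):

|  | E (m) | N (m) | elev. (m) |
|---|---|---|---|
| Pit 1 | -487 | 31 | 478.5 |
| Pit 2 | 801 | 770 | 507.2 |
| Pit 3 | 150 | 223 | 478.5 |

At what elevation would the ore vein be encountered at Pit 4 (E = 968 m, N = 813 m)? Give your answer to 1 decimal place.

506.6 m

Let the plane be z = a·E + b·N + c.
Pit 2−Pit 1: 1288a + 739b = 28.7;  Pit 3−Pit 1: 637a + 192b = 0.
Solving gives a = −0.02466, b = 0.08182.
Then c = 478.5 − a·-487 − b·31 = 463.95.
At (968, 813): z = −23.9 + 66.5 + 463.95 = 506.6 m.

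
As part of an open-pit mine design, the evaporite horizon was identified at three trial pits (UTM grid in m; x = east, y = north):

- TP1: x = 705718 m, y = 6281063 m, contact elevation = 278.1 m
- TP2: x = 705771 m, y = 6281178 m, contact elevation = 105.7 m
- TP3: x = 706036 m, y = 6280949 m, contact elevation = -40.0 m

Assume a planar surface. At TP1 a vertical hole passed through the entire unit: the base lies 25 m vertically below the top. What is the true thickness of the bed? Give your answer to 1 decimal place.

13.3 m

Let the plane be z = a·x + b·y + c.
TP2−TP1: 53a + 115b = −172.4;  TP3−TP1: 318a − 114b = −318.1.
Solving gives a = −1.31970, b = −0.89092.
|∇z| = √(a²+b²) = 1.59228, so dip δ = arctan(1.59228) = 57.87°.
True thickness = vertical thickness × cos δ = 25 × cos 57.87° = 13.3 m.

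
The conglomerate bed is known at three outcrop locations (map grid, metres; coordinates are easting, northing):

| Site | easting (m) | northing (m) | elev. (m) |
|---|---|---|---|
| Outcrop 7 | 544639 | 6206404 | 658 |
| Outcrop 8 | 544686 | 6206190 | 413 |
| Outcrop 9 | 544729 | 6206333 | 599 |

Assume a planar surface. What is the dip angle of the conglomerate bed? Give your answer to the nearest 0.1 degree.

51.3°

Let the plane be z = a·easting + b·northing + c.
Outcrop 8−Outcrop 7: 47a − 214b = −245;  Outcrop 9−Outcrop 7: 90a − 71b = −59.
Solving gives a = 0.29950, b = 1.21064.
Gradient magnitude |∇z| = √(a² + b²) = √(0.08970 + 1.46565) = 1.24714.
True dip = arctan(1.24714) = 51.3°, dipping toward SSW (azimuth ≈ 194°).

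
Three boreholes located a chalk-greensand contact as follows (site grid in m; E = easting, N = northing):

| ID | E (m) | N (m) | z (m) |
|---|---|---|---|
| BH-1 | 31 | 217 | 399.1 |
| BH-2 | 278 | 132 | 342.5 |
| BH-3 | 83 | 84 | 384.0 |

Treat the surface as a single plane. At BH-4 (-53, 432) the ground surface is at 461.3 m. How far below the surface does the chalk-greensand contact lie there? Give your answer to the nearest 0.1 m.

Let the plane be z = a·E + b·N + c.
BH-2−BH-1: 247a − 85b = −56.6;  BH-3−BH-1: 52a − 133b = −15.1.
Solving gives a = −0.21963, b = 0.02766.
Then c = 399.1 − a·31 − b·217 = 399.91.
At (-53, 432): z_contact = 11.64 + 11.95 + 399.91 = 423.50 m.
Depth below ground = 461.3 − 423.50 = 37.8 m.

37.8 m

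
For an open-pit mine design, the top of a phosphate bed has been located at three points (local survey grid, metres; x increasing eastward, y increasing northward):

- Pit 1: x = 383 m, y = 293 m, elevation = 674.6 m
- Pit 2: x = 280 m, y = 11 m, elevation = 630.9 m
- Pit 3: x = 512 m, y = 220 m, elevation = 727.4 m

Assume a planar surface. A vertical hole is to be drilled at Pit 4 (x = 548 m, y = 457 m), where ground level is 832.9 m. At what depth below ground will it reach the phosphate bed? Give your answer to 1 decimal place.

Let the plane be z = a·x + b·y + c.
Pit 2−Pit 1: −103a − 282b = −43.7;  Pit 3−Pit 1: 129a − 73b = 52.8.
Solving gives a = 0.41187, b = 0.00453.
Then c = 674.6 − a·383 − b·293 = 515.53.
At (548, 457): z_contact = 225.70 + 2.07 + 515.53 = 743.30 m.
Depth below ground = 832.9 − 743.30 = 89.6 m.

89.6 m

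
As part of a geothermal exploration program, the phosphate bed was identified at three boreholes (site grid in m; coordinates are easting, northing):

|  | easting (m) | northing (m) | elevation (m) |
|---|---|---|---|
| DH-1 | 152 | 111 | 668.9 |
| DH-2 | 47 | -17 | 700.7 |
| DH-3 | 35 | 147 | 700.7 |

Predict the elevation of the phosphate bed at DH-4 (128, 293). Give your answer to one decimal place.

671.9 m

Let the plane be z = a·easting + b·northing + c.
DH-2−DH-1: −105a − 128b = 31.8;  DH-3−DH-1: −117a + 36b = 31.8.
Solving gives a = −0.27806, b = −0.02035.
Then c = 668.9 − a·152 − b·111 = 713.42.
At (128, 293): z = −35.6 − 6.0 + 713.42 = 671.9 m.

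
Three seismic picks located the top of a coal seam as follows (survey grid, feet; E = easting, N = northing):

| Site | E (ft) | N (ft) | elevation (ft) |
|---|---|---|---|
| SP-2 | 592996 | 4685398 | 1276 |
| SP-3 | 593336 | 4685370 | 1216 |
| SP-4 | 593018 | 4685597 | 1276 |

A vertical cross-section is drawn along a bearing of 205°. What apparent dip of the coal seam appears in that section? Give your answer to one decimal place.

Two edge vectors: SP-2→SP-3 = (340, -28, -60), SP-2→SP-4 = (22, 199, 0).
Normal n = (SP-2→SP-3) × (SP-2→SP-4) = (11940, -1320, 68276).
So ∂z/∂E = −n_x/n_z = −0.17488 and ∂z/∂N = −n_y/n_z = 0.01933.
Unit vector along 205° is (sin 205°, cos 205°) = (-0.4226, -0.9063).
Slope in that direction = a·(-0.4226) + b·(-0.9063) = 0.05638.
Apparent dip = arctan|0.05638| = 3.2° (true dip is 10.0°, so apparent ≤ true as expected).

3.2°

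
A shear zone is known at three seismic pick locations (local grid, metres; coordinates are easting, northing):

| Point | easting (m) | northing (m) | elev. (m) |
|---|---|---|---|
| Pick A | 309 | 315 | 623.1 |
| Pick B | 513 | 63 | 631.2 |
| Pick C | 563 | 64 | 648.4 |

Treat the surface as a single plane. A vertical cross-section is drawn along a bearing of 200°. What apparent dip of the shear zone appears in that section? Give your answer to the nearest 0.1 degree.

Two edge vectors: Pick A→Pick B = (204, -252, 8.1), Pick A→Pick C = (254, -251, 25.3).
Normal n = (Pick A→Pick B) × (Pick A→Pick C) = (-4342.5, -3103.8, 12804).
So ∂z/∂easting = −n_x/n_z = 0.33915 and ∂z/∂northing = −n_y/n_z = 0.24241.
Unit vector along 200° is (sin 200°, cos 200°) = (-0.3420, -0.9397).
Slope in that direction = a·(-0.3420) + b·(-0.9397) = −0.34379.
Apparent dip = arctan|0.34379| = 19.0° (true dip is 22.6°, so apparent ≤ true as expected).

19.0°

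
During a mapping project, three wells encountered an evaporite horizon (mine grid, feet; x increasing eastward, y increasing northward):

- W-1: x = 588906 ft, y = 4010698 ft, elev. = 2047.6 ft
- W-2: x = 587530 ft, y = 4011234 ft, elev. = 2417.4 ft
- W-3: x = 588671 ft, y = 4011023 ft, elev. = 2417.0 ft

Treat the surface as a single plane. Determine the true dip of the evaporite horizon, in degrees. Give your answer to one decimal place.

Two edge vectors: W-1→W-2 = (-1376, 536, 369.8), W-1→W-3 = (-235, 325, 369.4).
Normal n = (W-1→W-2) × (W-1→W-3) = (77813.4, 421391.4, -321240).
So ∂z/∂x = −n_x/n_z = 0.24223 and ∂z/∂y = −n_y/n_z = 1.31177.
Gradient magnitude |∇z| = √(a² + b²) = √(0.05867 + 1.72073) = 1.33394.
True dip = arctan(1.33394) = 53.1°, dipping toward S (azimuth ≈ 190°).

53.1°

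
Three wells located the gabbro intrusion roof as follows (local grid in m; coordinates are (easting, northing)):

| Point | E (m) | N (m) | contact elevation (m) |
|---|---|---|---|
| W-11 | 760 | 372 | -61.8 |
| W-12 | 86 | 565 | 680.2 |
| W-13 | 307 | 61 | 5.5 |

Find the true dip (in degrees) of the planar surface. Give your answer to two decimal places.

Let the plane be z = a·E + b·N + c.
W-12−W-11: −674a + 193b = 742;  W-13−W-11: −453a − 311b = 67.3.
Solving gives a = −0.82059, b = 0.97887.
Gradient magnitude |∇z| = √(a² + b²) = √(0.67337 + 0.95818) = 1.27732.
True dip = arctan(1.27732) = 51.94°, dipping toward SE (azimuth ≈ 140°).

51.94°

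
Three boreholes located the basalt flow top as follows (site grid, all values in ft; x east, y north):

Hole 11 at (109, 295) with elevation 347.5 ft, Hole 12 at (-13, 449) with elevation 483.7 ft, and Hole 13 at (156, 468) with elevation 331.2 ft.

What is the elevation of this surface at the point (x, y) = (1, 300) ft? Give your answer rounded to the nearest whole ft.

Two edge vectors: Hole 11→Hole 12 = (-122, 154, 136.2), Hole 11→Hole 13 = (47, 173, -16.3).
Normal n = (Hole 11→Hole 12) × (Hole 11→Hole 13) = (-26072.8, 4412.8, -28344).
So ∂z/∂x = −n_x/n_z = −0.91987 and ∂z/∂y = −n_y/n_z = 0.15569.
Intercept c from Hole 11: 347.5 + 100.27 − 45.93 = 401.84.
At (1, 300): z = −0.9 + 46.7 + 401.84 = 447.6 ft.

448 ft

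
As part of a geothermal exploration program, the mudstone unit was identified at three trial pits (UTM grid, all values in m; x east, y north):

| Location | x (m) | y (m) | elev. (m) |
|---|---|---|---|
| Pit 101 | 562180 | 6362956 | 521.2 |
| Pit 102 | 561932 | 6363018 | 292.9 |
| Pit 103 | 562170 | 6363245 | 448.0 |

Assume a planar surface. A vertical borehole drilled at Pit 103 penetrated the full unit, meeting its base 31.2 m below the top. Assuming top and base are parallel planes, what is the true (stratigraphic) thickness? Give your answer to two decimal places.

23.27 m

Two edge vectors: Pit 101→Pit 102 = (-248, 62, -228.3), Pit 101→Pit 103 = (-10, 289, -73.2).
Normal n = (Pit 101→Pit 102) × (Pit 101→Pit 103) = (61440.3, -15870.6, -71052).
So ∂z/∂x = −n_x/n_z = 0.86472 and ∂z/∂y = −n_y/n_z = −0.22337.
|∇z| = √(a²+b²) = 0.89311, so dip δ = arctan(0.89311) = 41.77°.
True thickness = vertical thickness × cos δ = 31.2 × cos 41.77° = 23.27 m.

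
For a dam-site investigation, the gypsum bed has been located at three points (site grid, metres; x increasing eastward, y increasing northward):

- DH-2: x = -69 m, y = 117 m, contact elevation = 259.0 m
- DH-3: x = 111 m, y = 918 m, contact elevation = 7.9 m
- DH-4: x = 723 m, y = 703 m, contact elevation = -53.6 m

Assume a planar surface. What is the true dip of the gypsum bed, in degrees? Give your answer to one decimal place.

18.4°

Two edge vectors: DH-2→DH-3 = (180, 801, -251.1), DH-2→DH-4 = (792, 586, -312.6).
Normal n = (DH-2→DH-3) × (DH-2→DH-4) = (-103248, -142603.2, -528912).
So ∂z/∂x = −n_x/n_z = −0.19521 and ∂z/∂y = −n_y/n_z = −0.26962.
Gradient magnitude |∇z| = √(a² + b²) = √(0.03811 + 0.07269) = 0.33287.
True dip = arctan(0.33287) = 18.4°, dipping toward NE (azimuth ≈ 036°).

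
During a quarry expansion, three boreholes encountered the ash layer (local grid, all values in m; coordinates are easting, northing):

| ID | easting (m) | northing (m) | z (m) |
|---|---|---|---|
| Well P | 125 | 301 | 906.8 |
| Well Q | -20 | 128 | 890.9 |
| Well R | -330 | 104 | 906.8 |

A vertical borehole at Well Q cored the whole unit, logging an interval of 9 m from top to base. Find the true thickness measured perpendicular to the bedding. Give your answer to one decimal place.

8.9 m

Let the plane be z = a·easting + b·northing + c.
Well Q−Well P: −145a − 173b = −15.9;  Well R−Well P: −455a − 197b = 0.
Solving gives a = −0.06246, b = 0.14426.
|∇z| = √(a²+b²) = 0.15720, so dip δ = arctan(0.15720) = 8.93°.
True thickness = vertical thickness × cos δ = 9 × cos 8.93° = 8.9 m.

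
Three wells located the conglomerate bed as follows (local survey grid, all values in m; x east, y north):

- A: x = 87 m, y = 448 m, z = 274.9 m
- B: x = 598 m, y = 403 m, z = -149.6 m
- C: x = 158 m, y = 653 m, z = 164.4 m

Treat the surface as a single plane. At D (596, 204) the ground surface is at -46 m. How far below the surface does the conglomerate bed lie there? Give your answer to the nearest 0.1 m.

53.4 m

Let the plane be z = a·x + b·y + c.
B−A: 511a − 45b = −424.5;  C−A: 71a + 205b = −110.5.
Solving gives a = −0.85220, b = −0.24387.
Then c = 274.9 − a·87 − b·448 = 458.30.
At (596, 204): z_contact = −507.91 − 49.75 + 458.30 = -99.37 m.
Depth below ground = -46 − (-99.37) = 53.4 m.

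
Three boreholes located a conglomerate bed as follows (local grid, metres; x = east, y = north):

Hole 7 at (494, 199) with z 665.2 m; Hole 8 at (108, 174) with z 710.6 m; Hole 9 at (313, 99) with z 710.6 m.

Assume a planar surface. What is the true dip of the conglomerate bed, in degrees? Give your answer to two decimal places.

Let the plane be z = a·x + b·y + c.
Hole 8−Hole 7: −386a − 25b = 45.4;  Hole 9−Hole 7: −181a − 100b = 45.4.
Solving gives a = −0.09993, b = −0.27313.
Gradient magnitude |∇z| = √(a² + b²) = √(0.00999 + 0.07460) = 0.29084.
True dip = arctan(0.29084) = 16.22°, dipping toward NNE (azimuth ≈ 020°).

16.22°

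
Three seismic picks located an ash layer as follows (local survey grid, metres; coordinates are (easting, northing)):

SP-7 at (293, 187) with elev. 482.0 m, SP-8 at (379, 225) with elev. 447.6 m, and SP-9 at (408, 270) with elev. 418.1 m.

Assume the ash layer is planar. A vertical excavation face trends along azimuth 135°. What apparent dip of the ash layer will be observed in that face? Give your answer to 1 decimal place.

15.9°

Two edge vectors: SP-7→SP-8 = (86, 38, -34.4), SP-7→SP-9 = (115, 83, -63.9).
Normal n = (SP-7→SP-8) × (SP-7→SP-9) = (427, 1539.4, 2768).
So ∂z/∂E = −n_x/n_z = −0.15426 and ∂z/∂N = −n_y/n_z = −0.55614.
Unit vector along 135° is (sin 135°, cos 135°) = (0.7071, -0.7071).
Slope in that direction = a·(0.7071) + b·(-0.7071) = 0.28417.
Apparent dip = arctan|0.28417| = 15.9° (true dip is 30.0°, so apparent ≤ true as expected).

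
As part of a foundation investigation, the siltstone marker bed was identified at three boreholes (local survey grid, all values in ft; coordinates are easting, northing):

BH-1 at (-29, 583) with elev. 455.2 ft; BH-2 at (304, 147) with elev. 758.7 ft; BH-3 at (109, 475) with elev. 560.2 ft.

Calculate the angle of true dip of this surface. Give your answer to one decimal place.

31.3°

Two edge vectors: BH-1→BH-2 = (333, -436, 303.5), BH-1→BH-3 = (138, -108, 105).
Normal n = (BH-1→BH-2) × (BH-1→BH-3) = (-13002, 6918, 24204).
So ∂z/∂easting = −n_x/n_z = 0.53718 and ∂z/∂northing = −n_y/n_z = −0.28582.
Gradient magnitude |∇z| = √(a² + b²) = √(0.28857 + 0.08169) = 0.60849.
True dip = arctan(0.60849) = 31.3°, dipping toward WNW (azimuth ≈ 298°).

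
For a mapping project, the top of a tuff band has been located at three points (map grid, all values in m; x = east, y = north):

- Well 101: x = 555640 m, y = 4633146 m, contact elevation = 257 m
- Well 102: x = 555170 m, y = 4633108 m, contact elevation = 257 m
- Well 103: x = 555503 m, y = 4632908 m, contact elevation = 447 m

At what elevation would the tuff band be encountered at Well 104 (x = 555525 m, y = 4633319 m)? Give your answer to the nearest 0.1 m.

104.4 m

Let the plane be z = a·x + b·y + c.
Well 102−Well 101: −470a − 38b = 0;  Well 103−Well 101: −137a − 238b = 190.
Solving gives a = 0.067695539, b = −0.837286928.
Then c = 257 − a·555640 − b·4633146 = 3841915.23.
At (555525, 4633319): z = 37606.6 − 3879417.4 + 3841915.23 = 104.4 m.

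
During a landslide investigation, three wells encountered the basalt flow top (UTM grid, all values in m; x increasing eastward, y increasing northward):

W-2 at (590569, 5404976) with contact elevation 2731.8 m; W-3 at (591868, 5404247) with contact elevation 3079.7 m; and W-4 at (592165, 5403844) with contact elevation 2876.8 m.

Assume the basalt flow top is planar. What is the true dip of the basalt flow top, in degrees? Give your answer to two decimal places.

56.65°

Let the plane be z = a·x + b·y + c.
W-3−W-2: 1299a − 729b = 347.9;  W-4−W-2: 1596a − 1132b = 145.
Solving gives a = 0.93854, b = 1.19515.
Gradient magnitude |∇z| = √(a² + b²) = √(0.88086 + 1.42839) = 1.51962.
True dip = arctan(1.51962) = 56.65°, dipping toward SW (azimuth ≈ 218°).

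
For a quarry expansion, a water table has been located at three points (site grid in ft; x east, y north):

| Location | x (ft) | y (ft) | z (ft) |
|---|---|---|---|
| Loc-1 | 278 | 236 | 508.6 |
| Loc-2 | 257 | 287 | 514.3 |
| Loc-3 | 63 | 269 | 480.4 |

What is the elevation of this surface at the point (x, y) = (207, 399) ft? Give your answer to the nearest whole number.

Let the plane be z = a·x + b·y + c.
Loc-2−Loc-1: −21a + 51b = 5.7;  Loc-3−Loc-1: −215a + 33b = −28.2.
Solving gives a = 0.15832, b = 0.17696.
Then c = 508.6 − a·278 − b·236 = 422.82.
At (207, 399): z = 32.8 + 70.6 + 422.82 = 526.2 ft.

526 ft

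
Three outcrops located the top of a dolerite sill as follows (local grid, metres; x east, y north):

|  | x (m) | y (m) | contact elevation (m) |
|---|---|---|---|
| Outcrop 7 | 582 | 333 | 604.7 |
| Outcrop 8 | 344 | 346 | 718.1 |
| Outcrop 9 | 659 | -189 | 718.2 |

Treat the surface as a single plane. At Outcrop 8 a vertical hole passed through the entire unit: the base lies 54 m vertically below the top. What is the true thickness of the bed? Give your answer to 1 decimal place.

Let the plane be z = a·x + b·y + c.
Outcrop 8−Outcrop 7: −238a + 13b = 113.4;  Outcrop 9−Outcrop 7: 77a − 522b = 113.5.
Solving gives a = −0.49231, b = −0.29005.
|∇z| = √(a²+b²) = 0.57141, so dip δ = arctan(0.57141) = 29.74°.
True thickness = vertical thickness × cos δ = 54 × cos 29.74° = 46.9 m.

46.9 m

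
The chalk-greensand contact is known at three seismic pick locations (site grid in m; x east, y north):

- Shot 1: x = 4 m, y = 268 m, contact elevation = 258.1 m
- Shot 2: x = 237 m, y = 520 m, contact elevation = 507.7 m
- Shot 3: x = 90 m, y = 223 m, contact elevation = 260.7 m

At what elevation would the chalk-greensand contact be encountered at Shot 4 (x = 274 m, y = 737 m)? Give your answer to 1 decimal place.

Let the plane be z = a·x + b·y + c.
Shot 2−Shot 1: 233a + 252b = 249.6;  Shot 3−Shot 1: 86a − 45b = 2.6.
Solving gives a = 0.36966, b = 0.64869.
Then c = 258.1 − a·4 − b·268 = 82.77.
At (274, 737): z = 101.3 + 478.1 + 82.77 = 662.1 m.

662.1 m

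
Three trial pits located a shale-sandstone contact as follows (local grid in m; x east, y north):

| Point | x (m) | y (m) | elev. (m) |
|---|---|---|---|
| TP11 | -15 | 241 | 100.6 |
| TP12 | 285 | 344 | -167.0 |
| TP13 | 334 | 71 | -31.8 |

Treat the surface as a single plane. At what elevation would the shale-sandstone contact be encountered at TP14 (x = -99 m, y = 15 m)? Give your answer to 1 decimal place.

Two edge vectors: TP11→TP12 = (300, 103, -267.6), TP11→TP13 = (349, -170, -132.4).
Normal n = (TP11→TP12) × (TP11→TP13) = (-59129.2, -53672.4, -86947).
So ∂z/∂x = −n_x/n_z = −0.68006 and ∂z/∂y = −n_y/n_z = −0.61730.
Intercept c from TP11: 100.6 − 10.20 + 148.77 = 239.17.
At (-99, 15): z = 67.3 − 9.3 + 239.17 = 297.2 m.

297.2 m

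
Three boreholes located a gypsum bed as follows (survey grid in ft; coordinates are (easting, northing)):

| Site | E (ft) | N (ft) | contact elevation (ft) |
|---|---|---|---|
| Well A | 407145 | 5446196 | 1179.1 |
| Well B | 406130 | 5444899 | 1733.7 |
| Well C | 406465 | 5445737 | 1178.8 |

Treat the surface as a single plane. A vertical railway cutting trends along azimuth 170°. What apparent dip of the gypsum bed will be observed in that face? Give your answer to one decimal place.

45.0°

Two edge vectors: Well A→Well B = (-1015, -1297, 554.6), Well A→Well C = (-680, -459, -0.3).
Normal n = (Well A→Well B) × (Well A→Well C) = (254950.5, -377432.5, -416075).
So ∂z/∂E = −n_x/n_z = 0.61275 and ∂z/∂N = −n_y/n_z = −0.90713.
Unit vector along 170° is (sin 170°, cos 170°) = (0.1736, -0.9848).
Slope in that direction = a·(0.1736) + b·(-0.9848) = 0.99975.
Apparent dip = arctan|0.99975| = 45.0° (true dip is 47.6°, so apparent ≤ true as expected).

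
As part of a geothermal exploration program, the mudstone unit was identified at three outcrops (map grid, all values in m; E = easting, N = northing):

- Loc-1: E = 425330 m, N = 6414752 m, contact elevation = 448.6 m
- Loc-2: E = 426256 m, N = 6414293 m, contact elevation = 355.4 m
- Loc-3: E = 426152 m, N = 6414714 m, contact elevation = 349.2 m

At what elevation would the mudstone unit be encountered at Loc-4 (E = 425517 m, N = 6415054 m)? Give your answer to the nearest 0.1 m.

412.0 m

Let the plane be z = a·E + b·N + c.
Loc-2−Loc-1: 926a − 459b = −93.2;  Loc-3−Loc-1: 822a − 38b = −99.4.
Solving gives a = −0.123010143, b = −0.045114145.
Then c = 448.6 − a·425330 − b·6414752 = 342164.55.
At (425517, 6415054): z = −52342.9 − 289409.7 + 342164.55 = 412.0 m.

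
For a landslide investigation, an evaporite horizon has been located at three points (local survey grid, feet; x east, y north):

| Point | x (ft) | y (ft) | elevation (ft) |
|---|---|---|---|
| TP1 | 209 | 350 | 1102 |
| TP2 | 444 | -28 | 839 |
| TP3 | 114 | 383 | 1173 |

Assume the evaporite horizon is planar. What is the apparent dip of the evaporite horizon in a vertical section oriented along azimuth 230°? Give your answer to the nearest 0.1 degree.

16.9°

Two edge vectors: TP1→TP2 = (235, -378, -263), TP1→TP3 = (-95, 33, 71).
Normal n = (TP1→TP2) × (TP1→TP3) = (-18159, 8300, -28155).
So ∂z/∂x = −n_x/n_z = −0.64497 and ∂z/∂y = −n_y/n_z = 0.29480.
Unit vector along 230° is (sin 230°, cos 230°) = (-0.7660, -0.6428).
Slope in that direction = a·(-0.7660) + b·(-0.6428) = 0.30458.
Apparent dip = arctan|0.30458| = 16.9° (true dip is 35.3°, so apparent ≤ true as expected).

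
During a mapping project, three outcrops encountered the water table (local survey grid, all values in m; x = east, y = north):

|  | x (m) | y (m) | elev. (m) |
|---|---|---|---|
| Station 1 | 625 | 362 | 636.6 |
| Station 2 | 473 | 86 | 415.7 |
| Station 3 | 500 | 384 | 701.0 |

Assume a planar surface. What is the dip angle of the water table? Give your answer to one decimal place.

46.3°

Let the plane be z = a·x + b·y + c.
Station 2−Station 1: −152a − 276b = −220.9;  Station 3−Station 1: −125a + 22b = 64.4.
Solving gives a = −0.34126, b = 0.98830.
Gradient magnitude |∇z| = √(a² + b²) = √(0.11646 + 0.97674) = 1.04556.
True dip = arctan(1.04556) = 46.3°, dipping toward SSE (azimuth ≈ 161°).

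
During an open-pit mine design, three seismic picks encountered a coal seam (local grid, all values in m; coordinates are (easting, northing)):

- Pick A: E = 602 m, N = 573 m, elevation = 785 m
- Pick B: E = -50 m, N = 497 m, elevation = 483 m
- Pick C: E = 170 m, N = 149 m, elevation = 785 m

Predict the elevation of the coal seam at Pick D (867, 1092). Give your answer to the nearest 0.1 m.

646.3 m

Two edge vectors: Pick A→Pick B = (-652, -76, -302), Pick A→Pick C = (-432, -424, 0).
Normal n = (Pick A→Pick B) × (Pick A→Pick C) = (-128048, 130464, 243616).
So ∂z/∂E = −n_x/n_z = 0.525614 and ∂z/∂N = −n_y/n_z = −0.535531.
Intercept c from Pick A: 785 − 316.42 + 306.86 = 775.44.
At (867, 1092): z = 455.7 − 584.8 + 775.44 = 646.3 m.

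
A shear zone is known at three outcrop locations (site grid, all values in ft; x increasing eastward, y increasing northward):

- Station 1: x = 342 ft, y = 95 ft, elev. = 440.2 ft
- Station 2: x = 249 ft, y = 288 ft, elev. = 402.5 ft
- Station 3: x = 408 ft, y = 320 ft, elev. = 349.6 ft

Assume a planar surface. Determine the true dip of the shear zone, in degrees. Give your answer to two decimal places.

Let the plane be z = a·x + b·y + c.
Station 2−Station 1: −93a + 193b = −37.7;  Station 3−Station 1: 66a + 225b = −90.6.
Solving gives a = −0.26745, b = −0.32421.
Gradient magnitude |∇z| = √(a² + b²) = √(0.07153 + 0.10511) = 0.42029.
True dip = arctan(0.42029) = 22.80°, dipping toward NE (azimuth ≈ 040°).

22.80°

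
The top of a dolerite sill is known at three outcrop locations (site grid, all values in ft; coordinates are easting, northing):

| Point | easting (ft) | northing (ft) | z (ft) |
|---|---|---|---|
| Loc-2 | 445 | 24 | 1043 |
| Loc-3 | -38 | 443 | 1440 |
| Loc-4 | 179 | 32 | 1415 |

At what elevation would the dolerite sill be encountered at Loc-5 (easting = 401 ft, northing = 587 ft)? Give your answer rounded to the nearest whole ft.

718 ft

Two edge vectors: Loc-2→Loc-3 = (-483, 419, 397), Loc-2→Loc-4 = (-266, 8, 372).
Normal n = (Loc-2→Loc-3) × (Loc-2→Loc-4) = (152692, 74074, 107590).
So ∂z/∂easting = −n_x/n_z = −1.41920 and ∂z/∂northing = −n_y/n_z = −0.68848.
Intercept c from Loc-2: 1043 + 631.55 + 16.52 = 1691.07.
At (401, 587): z = −569.1 − 404.1 + 1691.07 = 717.8 ft.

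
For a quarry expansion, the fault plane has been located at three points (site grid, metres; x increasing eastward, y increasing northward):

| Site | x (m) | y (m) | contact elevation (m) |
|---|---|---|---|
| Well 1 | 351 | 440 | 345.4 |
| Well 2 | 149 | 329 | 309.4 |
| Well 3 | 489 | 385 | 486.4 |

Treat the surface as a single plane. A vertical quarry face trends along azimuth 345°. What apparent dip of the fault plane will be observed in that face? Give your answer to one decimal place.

Let the plane be z = a·x + b·y + c.
Well 2−Well 1: −202a − 111b = −36;  Well 3−Well 1: 138a − 55b = 141.
Solving gives a = 0.66713, b = −0.88974.
Unit vector along 345° is (sin 345°, cos 345°) = (-0.2588, 0.9659).
Slope in that direction = a·(-0.2588) + b·(0.9659) = −1.03209.
Apparent dip = arctan|1.03209| = 45.9° (true dip is 48.0°, so apparent ≤ true as expected).

45.9°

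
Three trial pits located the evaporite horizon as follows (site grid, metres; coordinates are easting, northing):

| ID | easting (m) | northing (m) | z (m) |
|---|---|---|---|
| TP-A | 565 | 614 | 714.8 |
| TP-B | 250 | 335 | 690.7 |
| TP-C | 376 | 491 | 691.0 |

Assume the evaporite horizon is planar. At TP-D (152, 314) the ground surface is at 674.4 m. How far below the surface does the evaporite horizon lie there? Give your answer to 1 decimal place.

5.0 m

Let the plane be z = a·easting + b·northing + c.
TP-B−TP-A: −315a − 279b = −24.1;  TP-C−TP-A: −189a − 123b = −23.8.
Solving gives a = 0.26283, b = −0.21036.
Then c = 714.8 − a·565 − b·614 = 695.46.
At (152, 314): z_contact = 39.95 − 66.05 + 695.46 = 669.36 m.
Depth below ground = 674.4 − 669.36 = 5.0 m.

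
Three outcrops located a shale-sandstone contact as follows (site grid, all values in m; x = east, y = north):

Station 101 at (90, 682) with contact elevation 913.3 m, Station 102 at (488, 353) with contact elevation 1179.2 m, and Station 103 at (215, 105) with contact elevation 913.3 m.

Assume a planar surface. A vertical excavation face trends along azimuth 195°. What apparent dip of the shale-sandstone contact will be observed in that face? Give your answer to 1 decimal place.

20.9°

Let the plane be z = a·x + b·y + c.
Station 102−Station 101: 398a − 329b = 265.9;  Station 103−Station 101: 125a − 577b = 0.
Solving gives a = 0.81383, b = 0.17631.
Unit vector along 195° is (sin 195°, cos 195°) = (-0.2588, -0.9659).
Slope in that direction = a·(-0.2588) + b·(-0.9659) = −0.38093.
Apparent dip = arctan|0.38093| = 20.9° (true dip is 39.8°, so apparent ≤ true as expected).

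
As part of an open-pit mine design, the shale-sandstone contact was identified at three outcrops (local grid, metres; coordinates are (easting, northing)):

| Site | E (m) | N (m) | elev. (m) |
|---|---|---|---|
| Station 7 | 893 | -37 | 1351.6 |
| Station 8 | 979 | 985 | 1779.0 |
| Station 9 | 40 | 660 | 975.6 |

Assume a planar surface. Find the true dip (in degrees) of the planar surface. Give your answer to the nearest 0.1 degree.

39.2°

Two edge vectors: Station 7→Station 8 = (86, 1022, 427.4), Station 7→Station 9 = (-853, 697, -376).
Normal n = (Station 7→Station 8) × (Station 7→Station 9) = (-682169.8, -332236.2, 931708).
So ∂z/∂E = −n_x/n_z = 0.73217 and ∂z/∂N = −n_y/n_z = 0.35659.
Gradient magnitude |∇z| = √(a² + b²) = √(0.53607 + 0.12716) = 0.81439.
True dip = arctan(0.81439) = 39.2°, dipping toward WSW (azimuth ≈ 244°).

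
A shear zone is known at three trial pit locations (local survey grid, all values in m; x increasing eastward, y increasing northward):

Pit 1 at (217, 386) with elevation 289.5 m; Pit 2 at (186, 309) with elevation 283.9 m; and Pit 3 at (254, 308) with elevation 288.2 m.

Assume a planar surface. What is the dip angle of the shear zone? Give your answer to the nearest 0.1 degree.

4.5°

Let the plane be z = a·x + b·y + c.
Pit 2−Pit 1: −31a − 77b = −5.6;  Pit 3−Pit 1: 37a − 78b = −1.3.
Solving gives a = 0.06393, b = 0.04699.
Gradient magnitude |∇z| = √(a² + b²) = √(0.00409 + 0.00221) = 0.07934.
True dip = arctan(0.07934) = 4.5°, dipping toward SW (azimuth ≈ 234°).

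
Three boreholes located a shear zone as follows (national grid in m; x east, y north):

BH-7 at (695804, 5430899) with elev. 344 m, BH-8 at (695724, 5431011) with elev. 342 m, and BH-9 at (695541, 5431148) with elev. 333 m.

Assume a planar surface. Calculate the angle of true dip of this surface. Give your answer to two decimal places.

Let the plane be z = a·x + b·y + c.
BH-8−BH-7: −80a + 112b = −2;  BH-9−BH-7: −263a + 249b = −11.
Solving gives a = 0.07697, b = 0.03712.
Gradient magnitude |∇z| = √(a² + b²) = √(0.00592 + 0.00138) = 0.08546.
True dip = arctan(0.08546) = 4.88°, dipping toward WSW (azimuth ≈ 244°).

4.88°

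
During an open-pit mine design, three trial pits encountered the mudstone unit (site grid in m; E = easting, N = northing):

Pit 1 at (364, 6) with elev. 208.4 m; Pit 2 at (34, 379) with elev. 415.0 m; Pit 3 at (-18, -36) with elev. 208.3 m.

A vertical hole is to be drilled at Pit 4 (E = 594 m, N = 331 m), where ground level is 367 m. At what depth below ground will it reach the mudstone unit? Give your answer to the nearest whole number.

7 m

Two edge vectors: Pit 1→Pit 2 = (-330, 373, 206.6), Pit 1→Pit 3 = (-382, -42, -0.1).
Normal n = (Pit 1→Pit 2) × (Pit 1→Pit 3) = (8639.9, -78954.2, 156346).
So ∂z/∂E = −n_x/n_z = −0.05526 and ∂z/∂N = −n_y/n_z = 0.50500.
Intercept c from Pit 1: 208.4 + 20.12 − 3.03 = 225.49.
At (594, 331): z_contact = −32.8 + 167.2 + 225.49 = 359.8 m.
Depth below ground = 367 − 359.8 = 7 m.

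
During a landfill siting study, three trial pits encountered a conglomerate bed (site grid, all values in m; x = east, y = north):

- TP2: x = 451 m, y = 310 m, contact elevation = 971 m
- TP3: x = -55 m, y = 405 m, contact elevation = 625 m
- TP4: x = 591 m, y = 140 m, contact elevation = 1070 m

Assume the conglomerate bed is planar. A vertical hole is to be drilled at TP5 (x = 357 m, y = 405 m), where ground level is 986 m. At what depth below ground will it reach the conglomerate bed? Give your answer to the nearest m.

81 m

Let the plane be z = a·x + b·y + c.
TP3−TP2: −506a + 95b = −346;  TP4−TP2: 140a − 170b = 99.
Solving gives a = 0.67952, b = −0.02274.
Then c = 971 − a·451 − b·310 = 671.59.
At (357, 405): z_contact = 242.6 − 9.2 + 671.59 = 905.0 m.
Depth below ground = 986 − 905.0 = 81 m.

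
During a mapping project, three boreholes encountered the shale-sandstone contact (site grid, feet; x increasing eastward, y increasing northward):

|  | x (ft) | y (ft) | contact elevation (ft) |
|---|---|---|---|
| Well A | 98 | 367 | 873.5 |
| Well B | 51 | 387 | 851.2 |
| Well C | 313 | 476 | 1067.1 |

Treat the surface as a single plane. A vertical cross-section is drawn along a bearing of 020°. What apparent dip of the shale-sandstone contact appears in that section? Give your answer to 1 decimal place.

Two edge vectors: Well A→Well B = (-47, 20, -22.3), Well A→Well C = (215, 109, 193.6).
Normal n = (Well A→Well B) × (Well A→Well C) = (6302.7, 4304.7, -9423).
So ∂z/∂x = −n_x/n_z = 0.66886 and ∂z/∂y = −n_y/n_z = 0.45683.
Unit vector along 020° is (sin 20°, cos 20°) = (0.3420, 0.9397).
Slope in that direction = a·(0.3420) + b·(0.9397) = 0.65804.
Apparent dip = arctan|0.65804| = 33.3° (true dip is 39.0°, so apparent ≤ true as expected).

33.3°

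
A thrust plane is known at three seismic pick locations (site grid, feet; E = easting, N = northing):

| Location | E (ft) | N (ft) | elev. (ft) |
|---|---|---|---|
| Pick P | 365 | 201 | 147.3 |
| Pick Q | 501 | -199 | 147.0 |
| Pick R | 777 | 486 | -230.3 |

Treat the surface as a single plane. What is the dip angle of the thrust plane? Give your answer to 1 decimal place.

38.1°

Let the plane be z = a·E + b·N + c.
Pick Q−Pick P: 136a − 400b = −0.3;  Pick R−Pick P: 412a + 285b = −377.6.
Solving gives a = −0.74241, b = −0.25167.
Gradient magnitude |∇z| = √(a² + b²) = √(0.55118 + 0.06334) = 0.78391.
True dip = arctan(0.78391) = 38.1°, dipping toward ENE (azimuth ≈ 071°).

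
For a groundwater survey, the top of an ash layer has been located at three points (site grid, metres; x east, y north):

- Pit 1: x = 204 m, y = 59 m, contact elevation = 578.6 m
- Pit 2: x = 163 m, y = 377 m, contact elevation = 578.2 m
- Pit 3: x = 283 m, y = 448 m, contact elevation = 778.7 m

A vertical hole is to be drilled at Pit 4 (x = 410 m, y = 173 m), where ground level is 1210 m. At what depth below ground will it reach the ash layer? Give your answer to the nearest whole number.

289 m

Two edge vectors: Pit 1→Pit 2 = (-41, 318, -0.4), Pit 1→Pit 3 = (79, 389, 200.1).
Normal n = (Pit 1→Pit 2) × (Pit 1→Pit 3) = (63787.4, 8172.5, -41071).
So ∂z/∂x = −n_x/n_z = 1.55310 and ∂z/∂y = −n_y/n_z = 0.19898.
Intercept c from Pit 1: 578.6 − 316.83 − 11.74 = 250.03.
At (410, 173): z_contact = 636.8 + 34.4 + 250.03 = 921.2 m.
Depth below ground = 1210 − 921.2 = 289 m.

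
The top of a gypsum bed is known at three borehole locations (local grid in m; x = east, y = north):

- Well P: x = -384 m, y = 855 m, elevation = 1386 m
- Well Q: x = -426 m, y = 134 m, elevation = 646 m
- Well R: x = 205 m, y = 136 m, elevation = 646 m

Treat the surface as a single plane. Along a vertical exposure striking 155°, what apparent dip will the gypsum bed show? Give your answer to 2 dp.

Two edge vectors: Well P→Well Q = (-42, -721, -740), Well P→Well R = (589, -719, -740).
Normal n = (Well P→Well Q) × (Well P→Well R) = (1480, -466940, 454867).
So ∂z/∂x = −n_x/n_z = −0.00325 and ∂z/∂y = −n_y/n_z = 1.02654.
Unit vector along 155° is (sin 155°, cos 155°) = (0.4226, -0.9063).
Slope in that direction = a·(0.4226) + b·(-0.9063) = −0.93174.
Apparent dip = arctan|0.93174| = 42.98° (true dip is 45.8°, so apparent ≤ true as expected).

42.98°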